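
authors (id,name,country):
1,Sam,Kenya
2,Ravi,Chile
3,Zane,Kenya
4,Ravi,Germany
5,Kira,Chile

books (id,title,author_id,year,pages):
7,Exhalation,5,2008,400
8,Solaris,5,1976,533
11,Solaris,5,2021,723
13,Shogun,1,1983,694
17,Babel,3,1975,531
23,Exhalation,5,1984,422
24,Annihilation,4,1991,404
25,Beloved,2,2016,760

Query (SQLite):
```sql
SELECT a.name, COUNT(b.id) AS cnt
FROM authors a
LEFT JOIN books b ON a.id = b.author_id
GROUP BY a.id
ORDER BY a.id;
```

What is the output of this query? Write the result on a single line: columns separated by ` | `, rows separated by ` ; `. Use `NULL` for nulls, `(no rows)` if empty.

Sam | 1 ; Ravi | 1 ; Zane | 1 ; Ravi | 1 ; Kira | 4

LEFT JOIN keeps every authors row; unmatched ones get NULL for books columns.
Group by authors.id and compute COUNT(b.id). COUNT(col) of an all-NULL group is 0.
  1: ids {13} → COUNT(b.id)=1
  2: ids {25} → COUNT(b.id)=1
  3: ids {17} → COUNT(b.id)=1
  4: ids {24} → COUNT(b.id)=1
  5: ids {7, 8, 11, 23} → COUNT(b.id)=4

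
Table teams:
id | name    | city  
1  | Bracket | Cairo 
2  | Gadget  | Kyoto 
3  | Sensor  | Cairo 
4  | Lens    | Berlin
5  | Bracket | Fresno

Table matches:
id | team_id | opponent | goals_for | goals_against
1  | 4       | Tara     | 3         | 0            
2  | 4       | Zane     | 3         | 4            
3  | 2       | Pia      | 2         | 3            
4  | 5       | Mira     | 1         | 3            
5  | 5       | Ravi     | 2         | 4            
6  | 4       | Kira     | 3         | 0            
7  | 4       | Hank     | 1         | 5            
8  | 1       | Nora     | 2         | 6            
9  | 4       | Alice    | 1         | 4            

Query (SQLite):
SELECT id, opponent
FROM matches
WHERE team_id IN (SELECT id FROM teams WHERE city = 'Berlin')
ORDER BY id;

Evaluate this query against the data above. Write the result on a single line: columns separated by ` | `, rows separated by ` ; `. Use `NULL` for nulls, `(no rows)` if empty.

Inner query: teams.id where city = 'Berlin'.
Outer: keep matches rows whose team_id is in that set.
Inner query → {4}

1 | Tara ; 2 | Zane ; 6 | Kira ; 7 | Hank ; 9 | Alice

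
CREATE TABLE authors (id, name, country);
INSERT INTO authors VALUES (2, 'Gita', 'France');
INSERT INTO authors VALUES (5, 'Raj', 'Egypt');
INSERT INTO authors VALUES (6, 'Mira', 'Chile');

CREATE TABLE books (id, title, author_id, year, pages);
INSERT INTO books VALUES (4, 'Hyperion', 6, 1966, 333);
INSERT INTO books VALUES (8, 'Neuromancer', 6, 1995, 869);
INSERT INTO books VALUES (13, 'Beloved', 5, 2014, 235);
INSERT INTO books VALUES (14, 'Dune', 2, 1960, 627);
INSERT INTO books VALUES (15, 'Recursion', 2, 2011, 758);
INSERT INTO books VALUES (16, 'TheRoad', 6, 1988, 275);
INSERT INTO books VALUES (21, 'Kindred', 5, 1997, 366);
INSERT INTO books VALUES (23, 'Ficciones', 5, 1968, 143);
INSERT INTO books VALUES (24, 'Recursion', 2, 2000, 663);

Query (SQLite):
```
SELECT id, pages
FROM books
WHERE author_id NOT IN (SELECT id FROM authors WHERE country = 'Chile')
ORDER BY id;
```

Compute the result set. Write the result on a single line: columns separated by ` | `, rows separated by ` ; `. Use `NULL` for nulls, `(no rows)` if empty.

Inner query: authors.id where country = 'Chile'.
Outer: keep books rows whose author_id is not in that set.
Inner query → {6}

13 | 235 ; 14 | 627 ; 15 | 758 ; 21 | 366 ; 23 | 143 ; 24 | 663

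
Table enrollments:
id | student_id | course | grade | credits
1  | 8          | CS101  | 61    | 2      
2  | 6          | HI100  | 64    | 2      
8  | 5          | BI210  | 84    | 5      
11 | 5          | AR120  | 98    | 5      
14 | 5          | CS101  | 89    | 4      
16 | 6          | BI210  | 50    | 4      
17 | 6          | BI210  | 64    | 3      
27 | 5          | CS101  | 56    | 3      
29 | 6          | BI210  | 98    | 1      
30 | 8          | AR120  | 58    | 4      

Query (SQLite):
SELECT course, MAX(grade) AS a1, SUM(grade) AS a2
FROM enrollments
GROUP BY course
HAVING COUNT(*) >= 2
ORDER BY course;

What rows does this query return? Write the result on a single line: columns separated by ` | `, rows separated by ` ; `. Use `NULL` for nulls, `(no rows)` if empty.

AR120 | 98 | 156 ; BI210 | 98 | 296 ; CS101 | 89 | 206

Group enrollments by course.
Per group compute: MAX(grade), SUM(grade).
HAVING: drop groups with fewer than 2 rows.
  AR120: ids {11, 30} → MAX(grade)=98, SUM(grade)=156
  BI210: ids {8, 16, 17, 29} → MAX(grade)=98, SUM(grade)=296
  CS101: ids {1, 14, 27} → MAX(grade)=89, SUM(grade)=206
  HI100: ids {2} → MAX(grade)=64, SUM(grade)=64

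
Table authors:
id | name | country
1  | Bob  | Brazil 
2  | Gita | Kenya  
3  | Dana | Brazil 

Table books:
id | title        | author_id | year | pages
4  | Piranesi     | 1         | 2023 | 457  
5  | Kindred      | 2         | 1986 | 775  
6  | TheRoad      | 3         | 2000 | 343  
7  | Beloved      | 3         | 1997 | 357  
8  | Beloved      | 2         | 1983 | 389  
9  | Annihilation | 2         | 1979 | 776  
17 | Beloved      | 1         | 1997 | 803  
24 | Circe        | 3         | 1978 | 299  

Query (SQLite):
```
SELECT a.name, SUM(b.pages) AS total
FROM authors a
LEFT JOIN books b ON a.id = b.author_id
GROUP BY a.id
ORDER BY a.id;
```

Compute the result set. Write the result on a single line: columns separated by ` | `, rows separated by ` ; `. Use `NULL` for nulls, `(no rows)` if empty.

Bob | 1260 ; Gita | 1940 ; Dana | 999

LEFT JOIN keeps every authors row; unmatched ones get NULL for books columns.
Group by authors.id and compute SUM(b.pages). SUM over an all-NULL group is NULL.
  1: ids {4, 17} → SUM(b.pages)=1260
  2: ids {5, 8, 9} → SUM(b.pages)=1940
  3: ids {6, 7, 24} → SUM(b.pages)=999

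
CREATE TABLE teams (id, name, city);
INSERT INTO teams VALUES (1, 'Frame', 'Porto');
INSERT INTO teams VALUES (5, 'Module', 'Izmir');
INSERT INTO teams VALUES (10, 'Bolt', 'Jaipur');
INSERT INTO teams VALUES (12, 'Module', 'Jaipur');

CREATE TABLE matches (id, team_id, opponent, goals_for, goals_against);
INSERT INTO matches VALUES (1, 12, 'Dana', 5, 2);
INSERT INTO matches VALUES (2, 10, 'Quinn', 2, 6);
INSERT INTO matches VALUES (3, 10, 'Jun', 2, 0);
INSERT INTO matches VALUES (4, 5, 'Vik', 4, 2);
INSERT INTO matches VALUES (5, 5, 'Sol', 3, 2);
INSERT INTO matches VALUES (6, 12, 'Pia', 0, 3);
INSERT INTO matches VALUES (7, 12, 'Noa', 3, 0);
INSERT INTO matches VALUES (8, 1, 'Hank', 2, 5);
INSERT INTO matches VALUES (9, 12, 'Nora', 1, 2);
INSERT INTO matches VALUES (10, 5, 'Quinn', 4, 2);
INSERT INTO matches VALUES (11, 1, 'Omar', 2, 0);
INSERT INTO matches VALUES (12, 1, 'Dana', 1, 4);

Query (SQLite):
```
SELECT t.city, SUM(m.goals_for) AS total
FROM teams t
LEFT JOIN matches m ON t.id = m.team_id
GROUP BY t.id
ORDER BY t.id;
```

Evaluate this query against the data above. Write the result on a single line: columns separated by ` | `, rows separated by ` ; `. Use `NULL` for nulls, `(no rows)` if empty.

Porto | 5 ; Izmir | 11 ; Jaipur | 4 ; Jaipur | 9

LEFT JOIN keeps every teams row; unmatched ones get NULL for matches columns.
Group by teams.id and compute SUM(m.goals_for). SUM over an all-NULL group is NULL.
  1: ids {8, 11, 12} → SUM(m.goals_for)=5
  5: ids {4, 5, 10} → SUM(m.goals_for)=11
  10: ids {2, 3} → SUM(m.goals_for)=4
  12: ids {1, 6, 7, 9} → SUM(m.goals_for)=9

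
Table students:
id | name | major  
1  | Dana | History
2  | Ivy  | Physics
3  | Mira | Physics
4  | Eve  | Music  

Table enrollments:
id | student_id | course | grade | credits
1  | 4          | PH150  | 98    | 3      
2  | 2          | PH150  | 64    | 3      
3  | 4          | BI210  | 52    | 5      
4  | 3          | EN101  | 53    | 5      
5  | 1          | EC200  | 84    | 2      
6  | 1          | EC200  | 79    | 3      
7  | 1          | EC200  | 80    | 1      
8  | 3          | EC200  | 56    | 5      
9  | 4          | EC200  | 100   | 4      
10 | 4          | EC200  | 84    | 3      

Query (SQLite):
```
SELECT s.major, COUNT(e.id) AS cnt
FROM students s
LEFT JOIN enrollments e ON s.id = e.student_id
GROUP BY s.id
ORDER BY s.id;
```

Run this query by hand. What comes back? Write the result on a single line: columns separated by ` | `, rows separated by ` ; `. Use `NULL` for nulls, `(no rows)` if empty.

History | 3 ; Physics | 1 ; Physics | 2 ; Music | 4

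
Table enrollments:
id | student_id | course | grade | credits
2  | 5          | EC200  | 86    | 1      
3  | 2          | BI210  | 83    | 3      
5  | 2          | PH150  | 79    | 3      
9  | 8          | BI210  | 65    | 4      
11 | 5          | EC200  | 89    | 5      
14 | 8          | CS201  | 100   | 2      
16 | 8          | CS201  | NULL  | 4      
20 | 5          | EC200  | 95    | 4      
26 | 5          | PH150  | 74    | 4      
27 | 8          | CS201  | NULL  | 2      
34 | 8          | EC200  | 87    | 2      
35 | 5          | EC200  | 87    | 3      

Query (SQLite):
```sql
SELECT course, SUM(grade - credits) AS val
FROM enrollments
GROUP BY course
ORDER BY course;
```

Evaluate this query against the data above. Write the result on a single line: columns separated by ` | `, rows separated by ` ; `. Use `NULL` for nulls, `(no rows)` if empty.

BI210 | 141 ; CS201 | 98 ; EC200 | 429 ; PH150 | 146

For each row compute grade - credits.
Group by course; take SUM of the expression per group.
  BI210: ids {3, 9} → SUM(grade - credits)=141
  CS201: ids {14, 16, 27} → SUM(grade - credits)=98
  EC200: ids {2, 11, 20, 34, 35} → SUM(grade - credits)=429
  PH150: ids {5, 26} → SUM(grade - credits)=146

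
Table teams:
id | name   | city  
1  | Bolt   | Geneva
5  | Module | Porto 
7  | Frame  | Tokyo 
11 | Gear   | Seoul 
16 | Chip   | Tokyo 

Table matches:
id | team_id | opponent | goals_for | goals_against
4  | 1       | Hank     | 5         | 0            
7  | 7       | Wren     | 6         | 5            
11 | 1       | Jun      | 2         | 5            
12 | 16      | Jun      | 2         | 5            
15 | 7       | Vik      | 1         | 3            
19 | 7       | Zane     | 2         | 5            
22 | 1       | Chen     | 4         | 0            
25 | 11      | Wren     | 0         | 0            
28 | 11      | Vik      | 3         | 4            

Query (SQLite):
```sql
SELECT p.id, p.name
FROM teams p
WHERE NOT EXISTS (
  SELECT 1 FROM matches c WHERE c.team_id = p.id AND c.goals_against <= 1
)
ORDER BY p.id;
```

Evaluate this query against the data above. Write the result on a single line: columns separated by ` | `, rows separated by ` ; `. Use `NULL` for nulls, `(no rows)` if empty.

For each teams row, check whether any matches with matching team_id has goals_against <= 1.
Keep rows where that is false.

5 | Module ; 7 | Frame ; 16 | Chip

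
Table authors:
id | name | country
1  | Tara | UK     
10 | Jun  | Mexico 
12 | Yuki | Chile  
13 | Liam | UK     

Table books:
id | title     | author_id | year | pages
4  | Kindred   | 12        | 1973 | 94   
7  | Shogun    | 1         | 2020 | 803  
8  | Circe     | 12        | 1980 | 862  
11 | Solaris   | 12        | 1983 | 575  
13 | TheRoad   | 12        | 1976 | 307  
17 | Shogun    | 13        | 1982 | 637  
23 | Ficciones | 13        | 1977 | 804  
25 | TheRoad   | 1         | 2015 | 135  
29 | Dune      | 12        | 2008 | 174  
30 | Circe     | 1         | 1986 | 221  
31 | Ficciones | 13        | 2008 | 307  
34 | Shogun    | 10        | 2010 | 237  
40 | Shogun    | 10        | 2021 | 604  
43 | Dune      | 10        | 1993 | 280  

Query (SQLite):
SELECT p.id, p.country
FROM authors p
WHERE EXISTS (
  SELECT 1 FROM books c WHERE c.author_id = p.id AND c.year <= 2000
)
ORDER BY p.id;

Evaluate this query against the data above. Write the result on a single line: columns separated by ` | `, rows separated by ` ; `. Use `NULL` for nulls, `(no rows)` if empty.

1 | UK ; 10 | Mexico ; 12 | Chile ; 13 | UK

For each authors row, check whether any books with matching author_id has year <= 2000.
Keep rows where that is true.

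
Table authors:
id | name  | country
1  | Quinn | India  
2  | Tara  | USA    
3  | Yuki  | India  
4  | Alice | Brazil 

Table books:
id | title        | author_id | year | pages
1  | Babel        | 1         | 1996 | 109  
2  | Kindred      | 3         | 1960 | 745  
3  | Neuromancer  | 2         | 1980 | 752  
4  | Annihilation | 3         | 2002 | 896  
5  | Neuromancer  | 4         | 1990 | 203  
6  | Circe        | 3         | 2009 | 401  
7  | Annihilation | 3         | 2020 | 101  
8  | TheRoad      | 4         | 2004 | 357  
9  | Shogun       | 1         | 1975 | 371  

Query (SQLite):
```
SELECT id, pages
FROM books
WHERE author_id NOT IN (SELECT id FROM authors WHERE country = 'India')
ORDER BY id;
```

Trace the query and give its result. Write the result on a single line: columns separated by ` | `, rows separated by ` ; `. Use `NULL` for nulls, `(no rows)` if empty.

3 | 752 ; 5 | 203 ; 8 | 357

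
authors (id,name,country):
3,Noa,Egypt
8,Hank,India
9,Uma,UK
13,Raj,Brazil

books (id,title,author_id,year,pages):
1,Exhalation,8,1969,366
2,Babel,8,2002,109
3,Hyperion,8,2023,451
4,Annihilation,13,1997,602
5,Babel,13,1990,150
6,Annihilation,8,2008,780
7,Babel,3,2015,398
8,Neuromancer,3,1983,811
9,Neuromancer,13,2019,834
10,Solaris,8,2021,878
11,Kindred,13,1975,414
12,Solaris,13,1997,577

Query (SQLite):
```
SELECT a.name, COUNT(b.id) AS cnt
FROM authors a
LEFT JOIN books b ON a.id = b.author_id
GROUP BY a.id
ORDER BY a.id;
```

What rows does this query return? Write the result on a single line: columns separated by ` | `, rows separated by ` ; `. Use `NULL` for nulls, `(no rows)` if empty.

Noa | 2 ; Hank | 5 ; Uma | 0 ; Raj | 5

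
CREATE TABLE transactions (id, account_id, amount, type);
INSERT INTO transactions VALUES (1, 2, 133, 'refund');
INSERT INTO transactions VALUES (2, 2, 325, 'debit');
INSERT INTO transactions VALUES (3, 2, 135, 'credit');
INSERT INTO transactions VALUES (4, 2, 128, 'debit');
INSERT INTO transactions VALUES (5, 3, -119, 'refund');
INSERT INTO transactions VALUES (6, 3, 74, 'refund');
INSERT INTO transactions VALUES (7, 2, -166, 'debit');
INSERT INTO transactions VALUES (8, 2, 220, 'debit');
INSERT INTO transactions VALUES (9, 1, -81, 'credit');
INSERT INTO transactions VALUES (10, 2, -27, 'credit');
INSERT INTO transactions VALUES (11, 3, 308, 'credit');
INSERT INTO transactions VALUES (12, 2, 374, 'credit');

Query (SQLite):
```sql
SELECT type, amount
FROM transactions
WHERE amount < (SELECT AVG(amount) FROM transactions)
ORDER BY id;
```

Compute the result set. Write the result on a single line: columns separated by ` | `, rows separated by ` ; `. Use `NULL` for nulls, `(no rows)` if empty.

refund | -119 ; refund | 74 ; debit | -166 ; credit | -81 ; credit | -27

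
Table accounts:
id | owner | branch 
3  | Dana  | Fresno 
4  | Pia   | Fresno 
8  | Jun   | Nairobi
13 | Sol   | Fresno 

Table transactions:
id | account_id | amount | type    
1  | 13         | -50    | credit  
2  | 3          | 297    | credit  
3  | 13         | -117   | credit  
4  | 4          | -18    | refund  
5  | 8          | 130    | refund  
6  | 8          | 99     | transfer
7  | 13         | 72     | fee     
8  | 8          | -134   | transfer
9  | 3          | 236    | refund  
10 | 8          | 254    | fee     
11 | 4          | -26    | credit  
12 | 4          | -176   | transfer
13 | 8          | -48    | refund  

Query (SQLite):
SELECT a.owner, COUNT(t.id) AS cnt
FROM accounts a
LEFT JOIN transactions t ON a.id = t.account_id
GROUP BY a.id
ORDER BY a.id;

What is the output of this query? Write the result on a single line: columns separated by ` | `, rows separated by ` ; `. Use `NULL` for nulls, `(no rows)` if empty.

Dana | 2 ; Pia | 3 ; Jun | 5 ; Sol | 3

LEFT JOIN keeps every accounts row; unmatched ones get NULL for transactions columns.
Group by accounts.id and compute COUNT(t.id). COUNT(col) of an all-NULL group is 0.
  3: ids {2, 9} → COUNT(t.id)=2
  4: ids {4, 11, 12} → COUNT(t.id)=3
  8: ids {5, 6, 8, 10, 13} → COUNT(t.id)=5
  13: ids {1, 3, 7} → COUNT(t.id)=3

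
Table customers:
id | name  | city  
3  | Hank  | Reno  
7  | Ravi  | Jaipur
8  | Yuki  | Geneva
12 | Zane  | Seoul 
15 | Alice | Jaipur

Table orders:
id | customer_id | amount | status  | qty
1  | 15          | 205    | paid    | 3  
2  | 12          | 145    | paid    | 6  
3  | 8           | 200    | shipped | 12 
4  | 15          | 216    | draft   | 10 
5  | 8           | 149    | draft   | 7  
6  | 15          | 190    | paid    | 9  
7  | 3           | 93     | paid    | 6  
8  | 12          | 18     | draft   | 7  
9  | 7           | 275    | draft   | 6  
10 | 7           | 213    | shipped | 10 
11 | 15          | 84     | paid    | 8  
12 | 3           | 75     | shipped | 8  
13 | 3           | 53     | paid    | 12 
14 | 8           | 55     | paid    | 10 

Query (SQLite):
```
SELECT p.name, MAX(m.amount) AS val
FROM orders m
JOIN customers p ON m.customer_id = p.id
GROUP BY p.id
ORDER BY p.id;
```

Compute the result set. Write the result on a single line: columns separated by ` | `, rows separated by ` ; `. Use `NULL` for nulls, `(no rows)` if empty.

Join each orders row to its customers via customer_id.
Group joined rows by customers.id; compute MAX(m.amount) per group.
  3: ids {7, 12, 13} → MAX(m.amount)=93
  7: ids {9, 10} → MAX(m.amount)=275
  8: ids {3, 5, 14} → MAX(m.amount)=200
  12: ids {2, 8} → MAX(m.amount)=145
  15: ids {1, 4, 6, 11} → MAX(m.amount)=216

Hank | 93 ; Ravi | 275 ; Yuki | 200 ; Zane | 145 ; Alice | 216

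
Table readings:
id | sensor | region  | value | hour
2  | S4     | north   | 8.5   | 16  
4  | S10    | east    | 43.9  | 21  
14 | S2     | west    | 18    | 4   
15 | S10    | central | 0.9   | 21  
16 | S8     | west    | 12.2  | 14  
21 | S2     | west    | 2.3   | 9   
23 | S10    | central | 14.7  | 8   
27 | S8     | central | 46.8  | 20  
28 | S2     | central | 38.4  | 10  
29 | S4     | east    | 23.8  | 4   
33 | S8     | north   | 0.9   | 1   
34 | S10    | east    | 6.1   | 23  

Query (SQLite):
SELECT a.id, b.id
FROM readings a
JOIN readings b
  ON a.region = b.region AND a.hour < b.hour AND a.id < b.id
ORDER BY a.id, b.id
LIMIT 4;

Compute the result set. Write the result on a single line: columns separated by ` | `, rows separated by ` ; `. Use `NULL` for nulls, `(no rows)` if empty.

Pairs (a,b) with same region, a.hour < b.hour, a.id < b.id.
region groups: central:{15,23,27,28} east:{4,29,34} north:{2,33} west:{14,16,21}
Ordered by (a.id, b.id); first 4.

4 | 34 ; 14 | 16 ; 14 | 21 ; 23 | 27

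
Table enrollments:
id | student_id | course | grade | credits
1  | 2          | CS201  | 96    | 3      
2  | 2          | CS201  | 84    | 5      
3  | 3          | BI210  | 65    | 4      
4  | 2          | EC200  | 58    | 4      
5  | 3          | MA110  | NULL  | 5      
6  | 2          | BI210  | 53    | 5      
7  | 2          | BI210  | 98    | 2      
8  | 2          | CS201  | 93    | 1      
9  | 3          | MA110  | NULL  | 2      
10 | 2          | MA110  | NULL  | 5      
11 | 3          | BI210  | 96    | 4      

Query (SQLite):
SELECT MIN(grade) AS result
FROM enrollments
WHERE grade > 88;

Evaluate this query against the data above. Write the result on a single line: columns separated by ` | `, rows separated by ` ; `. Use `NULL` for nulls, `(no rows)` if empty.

93

Rows where grade > 88 → grade values: [96, 98, 93, 96].
MIN of non-NULL values = 93.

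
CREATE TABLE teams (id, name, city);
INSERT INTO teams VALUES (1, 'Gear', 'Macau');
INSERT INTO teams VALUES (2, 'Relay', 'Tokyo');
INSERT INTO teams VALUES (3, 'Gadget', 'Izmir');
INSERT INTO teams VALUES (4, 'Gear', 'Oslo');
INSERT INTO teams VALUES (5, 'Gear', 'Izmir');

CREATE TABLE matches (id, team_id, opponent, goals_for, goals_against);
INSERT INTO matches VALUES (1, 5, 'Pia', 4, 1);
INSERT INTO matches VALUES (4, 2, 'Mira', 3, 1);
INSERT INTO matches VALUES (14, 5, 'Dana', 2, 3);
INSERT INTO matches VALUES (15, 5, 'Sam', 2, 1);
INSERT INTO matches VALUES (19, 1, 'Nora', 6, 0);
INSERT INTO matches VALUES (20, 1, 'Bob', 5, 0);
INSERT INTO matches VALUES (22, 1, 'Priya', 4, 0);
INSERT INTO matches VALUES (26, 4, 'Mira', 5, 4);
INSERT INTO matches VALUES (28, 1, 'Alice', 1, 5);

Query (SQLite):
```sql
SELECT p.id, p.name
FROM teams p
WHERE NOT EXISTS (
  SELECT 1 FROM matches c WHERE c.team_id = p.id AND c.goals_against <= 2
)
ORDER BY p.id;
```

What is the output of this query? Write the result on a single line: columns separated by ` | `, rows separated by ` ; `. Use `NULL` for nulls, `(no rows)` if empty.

3 | Gadget ; 4 | Gear

For each teams row, check whether any matches with matching team_id has goals_against <= 2.
Keep rows where that is false.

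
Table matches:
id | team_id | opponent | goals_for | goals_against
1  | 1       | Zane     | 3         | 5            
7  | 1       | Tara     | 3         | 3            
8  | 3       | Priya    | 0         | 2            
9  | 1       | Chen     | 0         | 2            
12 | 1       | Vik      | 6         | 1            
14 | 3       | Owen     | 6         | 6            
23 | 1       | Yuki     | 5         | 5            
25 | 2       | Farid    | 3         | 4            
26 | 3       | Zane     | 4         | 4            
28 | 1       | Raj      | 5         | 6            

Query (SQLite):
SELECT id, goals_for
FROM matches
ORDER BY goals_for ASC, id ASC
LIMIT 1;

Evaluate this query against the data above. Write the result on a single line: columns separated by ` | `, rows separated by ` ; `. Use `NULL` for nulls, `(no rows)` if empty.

Sort by goals_for asc, tiebreak id asc: (0, id=8), (0, id=9), (3, id=1), (3, id=7) …. Take first 1.

8 | 0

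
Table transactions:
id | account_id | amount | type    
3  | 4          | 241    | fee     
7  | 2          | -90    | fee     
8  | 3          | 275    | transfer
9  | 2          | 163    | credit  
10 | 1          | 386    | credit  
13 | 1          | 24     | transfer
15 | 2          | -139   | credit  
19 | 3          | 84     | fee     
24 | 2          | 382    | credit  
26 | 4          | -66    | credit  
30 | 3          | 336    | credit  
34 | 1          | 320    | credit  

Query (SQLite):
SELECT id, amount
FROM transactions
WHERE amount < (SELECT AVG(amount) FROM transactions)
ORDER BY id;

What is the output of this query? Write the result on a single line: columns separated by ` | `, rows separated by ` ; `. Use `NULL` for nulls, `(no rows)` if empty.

Scalar subquery: AVG(amount) over all transactions rows = 159.666667 (≈; comparison uses full precision).
Keep rows where amount < that value.

7 | -90 ; 13 | 24 ; 15 | -139 ; 19 | 84 ; 26 | -66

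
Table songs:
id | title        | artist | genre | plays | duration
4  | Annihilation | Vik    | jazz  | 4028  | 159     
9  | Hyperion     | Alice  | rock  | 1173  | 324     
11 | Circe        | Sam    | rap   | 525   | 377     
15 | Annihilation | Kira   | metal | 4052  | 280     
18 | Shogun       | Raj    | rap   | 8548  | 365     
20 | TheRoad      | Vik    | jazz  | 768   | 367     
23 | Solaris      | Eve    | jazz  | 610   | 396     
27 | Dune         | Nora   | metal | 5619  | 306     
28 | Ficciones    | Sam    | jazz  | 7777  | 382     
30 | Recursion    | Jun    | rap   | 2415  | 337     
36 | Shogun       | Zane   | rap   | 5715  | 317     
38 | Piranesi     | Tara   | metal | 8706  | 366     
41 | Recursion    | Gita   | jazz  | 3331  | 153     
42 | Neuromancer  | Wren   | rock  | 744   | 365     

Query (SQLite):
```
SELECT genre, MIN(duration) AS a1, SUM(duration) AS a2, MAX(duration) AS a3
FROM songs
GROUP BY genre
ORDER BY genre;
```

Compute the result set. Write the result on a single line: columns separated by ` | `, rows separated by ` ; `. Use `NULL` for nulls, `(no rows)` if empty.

Group songs by genre.
Per group compute: MIN(duration), SUM(duration), MAX(duration).
  jazz: ids {4, 20, 23, 28, 41} → MIN(duration)=153, SUM(duration)=1457, MAX(duration)=396
  metal: ids {15, 27, 38} → MIN(duration)=280, SUM(duration)=952, MAX(duration)=366
  rap: ids {11, 18, 30, 36} → MIN(duration)=317, SUM(duration)=1396, MAX(duration)=377
  rock: ids {9, 42} → MIN(duration)=324, SUM(duration)=689, MAX(duration)=365

jazz | 153 | 1457 | 396 ; metal | 280 | 952 | 366 ; rap | 317 | 1396 | 377 ; rock | 324 | 689 | 365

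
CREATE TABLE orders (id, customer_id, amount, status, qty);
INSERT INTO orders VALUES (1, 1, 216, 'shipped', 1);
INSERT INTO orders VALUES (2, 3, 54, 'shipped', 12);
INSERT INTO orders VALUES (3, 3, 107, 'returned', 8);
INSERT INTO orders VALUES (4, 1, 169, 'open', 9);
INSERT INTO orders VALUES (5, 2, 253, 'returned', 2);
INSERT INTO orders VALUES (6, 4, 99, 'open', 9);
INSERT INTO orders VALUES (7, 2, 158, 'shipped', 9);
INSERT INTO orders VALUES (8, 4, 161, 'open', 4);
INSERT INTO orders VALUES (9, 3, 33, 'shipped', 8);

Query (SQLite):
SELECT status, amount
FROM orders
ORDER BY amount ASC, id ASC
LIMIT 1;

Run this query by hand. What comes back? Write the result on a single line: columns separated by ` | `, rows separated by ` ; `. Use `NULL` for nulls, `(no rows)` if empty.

Sort by amount asc, tiebreak id asc: (33, id=9), (54, id=2), (99, id=6), (107, id=3) …. Take first 1.

shipped | 33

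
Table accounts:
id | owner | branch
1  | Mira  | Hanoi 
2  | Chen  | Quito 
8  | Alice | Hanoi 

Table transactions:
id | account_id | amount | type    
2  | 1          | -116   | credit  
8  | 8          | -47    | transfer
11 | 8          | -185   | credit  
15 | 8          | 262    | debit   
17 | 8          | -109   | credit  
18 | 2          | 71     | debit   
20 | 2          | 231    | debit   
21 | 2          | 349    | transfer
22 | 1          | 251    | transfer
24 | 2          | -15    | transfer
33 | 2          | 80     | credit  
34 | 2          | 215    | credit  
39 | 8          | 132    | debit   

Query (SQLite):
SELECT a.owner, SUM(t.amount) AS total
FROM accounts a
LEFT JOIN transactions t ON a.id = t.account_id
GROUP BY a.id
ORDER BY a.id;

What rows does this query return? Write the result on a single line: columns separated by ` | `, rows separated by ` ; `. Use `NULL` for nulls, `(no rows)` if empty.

Mira | 135 ; Chen | 931 ; Alice | 53

LEFT JOIN keeps every accounts row; unmatched ones get NULL for transactions columns.
Group by accounts.id and compute SUM(t.amount). SUM over an all-NULL group is NULL.
  1: ids {2, 22} → SUM(t.amount)=135
  2: ids {18, 20, 21, 24, 33, 34} → SUM(t.amount)=931
  8: ids {8, 11, 15, 17, 39} → SUM(t.amount)=53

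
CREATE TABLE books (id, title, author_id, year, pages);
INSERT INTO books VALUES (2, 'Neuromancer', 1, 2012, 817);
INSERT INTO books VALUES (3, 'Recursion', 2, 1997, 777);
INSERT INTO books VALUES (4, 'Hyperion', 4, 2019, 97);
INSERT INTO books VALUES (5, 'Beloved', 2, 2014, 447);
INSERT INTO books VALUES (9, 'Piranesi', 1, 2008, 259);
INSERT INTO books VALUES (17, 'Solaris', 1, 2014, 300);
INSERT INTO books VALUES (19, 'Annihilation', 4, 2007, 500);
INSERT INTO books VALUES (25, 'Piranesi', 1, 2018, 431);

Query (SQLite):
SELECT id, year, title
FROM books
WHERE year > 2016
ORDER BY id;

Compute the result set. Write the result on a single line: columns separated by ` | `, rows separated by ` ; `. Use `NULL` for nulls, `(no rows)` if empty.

4 | 2019 | Hyperion ; 25 | 2018 | Piranesi

year > 2016: ids {4, 25}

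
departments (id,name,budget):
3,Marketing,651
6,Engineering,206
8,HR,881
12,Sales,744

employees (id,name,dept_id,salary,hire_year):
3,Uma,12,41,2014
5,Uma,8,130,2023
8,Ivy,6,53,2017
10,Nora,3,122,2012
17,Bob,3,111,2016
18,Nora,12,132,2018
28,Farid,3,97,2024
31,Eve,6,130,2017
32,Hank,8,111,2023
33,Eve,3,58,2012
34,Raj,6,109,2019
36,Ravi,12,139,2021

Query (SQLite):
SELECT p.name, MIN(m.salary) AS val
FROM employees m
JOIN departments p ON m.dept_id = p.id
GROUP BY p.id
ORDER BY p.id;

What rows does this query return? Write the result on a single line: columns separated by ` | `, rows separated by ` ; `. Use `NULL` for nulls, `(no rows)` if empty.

Marketing | 58 ; Engineering | 53 ; HR | 111 ; Sales | 41

Join each employees row to its departments via dept_id.
Group joined rows by departments.id; compute MIN(m.salary) per group.
  3: ids {10, 17, 28, 33} → MIN(m.salary)=58
  6: ids {8, 31, 34} → MIN(m.salary)=53
  8: ids {5, 32} → MIN(m.salary)=111
  12: ids {3, 18, 36} → MIN(m.salary)=41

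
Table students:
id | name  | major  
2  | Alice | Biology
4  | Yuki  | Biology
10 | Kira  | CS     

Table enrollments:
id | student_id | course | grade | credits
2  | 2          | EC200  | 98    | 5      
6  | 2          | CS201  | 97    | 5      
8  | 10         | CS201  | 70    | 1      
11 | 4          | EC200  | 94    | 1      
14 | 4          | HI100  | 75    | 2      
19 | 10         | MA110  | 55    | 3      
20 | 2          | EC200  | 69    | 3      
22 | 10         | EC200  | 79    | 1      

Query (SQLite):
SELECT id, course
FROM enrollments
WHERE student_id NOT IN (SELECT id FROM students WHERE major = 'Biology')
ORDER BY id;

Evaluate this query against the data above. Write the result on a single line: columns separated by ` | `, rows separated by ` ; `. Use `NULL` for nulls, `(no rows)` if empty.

Inner query: students.id where major = 'Biology'.
Outer: keep enrollments rows whose student_id is not in that set.
Inner query → {2, 4}

8 | CS201 ; 19 | MA110 ; 22 | EC200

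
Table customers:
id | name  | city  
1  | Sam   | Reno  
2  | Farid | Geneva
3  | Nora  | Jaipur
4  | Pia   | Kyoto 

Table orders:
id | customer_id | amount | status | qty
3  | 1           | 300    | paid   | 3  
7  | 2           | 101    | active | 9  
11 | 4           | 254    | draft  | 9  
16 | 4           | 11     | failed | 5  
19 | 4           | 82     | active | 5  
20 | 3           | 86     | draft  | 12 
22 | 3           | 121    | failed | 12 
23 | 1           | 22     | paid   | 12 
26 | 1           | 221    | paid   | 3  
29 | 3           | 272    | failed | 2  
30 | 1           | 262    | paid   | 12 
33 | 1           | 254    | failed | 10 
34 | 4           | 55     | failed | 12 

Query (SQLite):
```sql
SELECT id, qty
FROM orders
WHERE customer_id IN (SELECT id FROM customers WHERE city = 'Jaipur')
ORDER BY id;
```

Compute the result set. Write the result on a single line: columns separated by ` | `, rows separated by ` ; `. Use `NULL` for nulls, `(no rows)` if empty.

Inner query: customers.id where city = 'Jaipur'.
Outer: keep orders rows whose customer_id is in that set.
Inner query → {3}

20 | 12 ; 22 | 12 ; 29 | 2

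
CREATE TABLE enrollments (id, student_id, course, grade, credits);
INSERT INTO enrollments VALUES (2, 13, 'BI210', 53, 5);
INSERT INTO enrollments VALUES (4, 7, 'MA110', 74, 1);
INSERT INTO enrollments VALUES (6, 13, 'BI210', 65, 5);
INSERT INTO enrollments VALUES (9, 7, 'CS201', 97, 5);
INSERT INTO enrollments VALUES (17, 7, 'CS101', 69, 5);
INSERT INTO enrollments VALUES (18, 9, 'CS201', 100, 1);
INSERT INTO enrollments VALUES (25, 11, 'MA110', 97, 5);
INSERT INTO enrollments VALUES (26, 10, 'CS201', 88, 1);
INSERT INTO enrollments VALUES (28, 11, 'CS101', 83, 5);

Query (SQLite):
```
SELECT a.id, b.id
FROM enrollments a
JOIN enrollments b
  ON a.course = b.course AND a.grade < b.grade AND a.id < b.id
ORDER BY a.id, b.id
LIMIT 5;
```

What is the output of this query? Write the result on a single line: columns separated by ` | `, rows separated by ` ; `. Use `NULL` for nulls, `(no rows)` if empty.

Pairs (a,b) with same course, a.grade < b.grade, a.id < b.id.
course groups: BI210:{2,6} CS101:{17,28} CS201:{9,18,26} MA110:{4,25}
Ordered by (a.id, b.id); first 5.

2 | 6 ; 4 | 25 ; 9 | 18 ; 17 | 28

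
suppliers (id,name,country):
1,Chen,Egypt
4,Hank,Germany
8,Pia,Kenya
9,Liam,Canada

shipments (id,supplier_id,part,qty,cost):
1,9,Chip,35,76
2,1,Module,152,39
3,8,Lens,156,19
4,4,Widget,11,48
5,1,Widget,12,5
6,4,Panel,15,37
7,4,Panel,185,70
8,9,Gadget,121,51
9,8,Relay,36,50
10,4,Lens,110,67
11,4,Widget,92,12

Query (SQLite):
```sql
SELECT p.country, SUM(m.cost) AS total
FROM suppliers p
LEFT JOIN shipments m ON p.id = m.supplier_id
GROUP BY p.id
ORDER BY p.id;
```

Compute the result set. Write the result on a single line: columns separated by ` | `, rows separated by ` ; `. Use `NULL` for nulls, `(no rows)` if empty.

Egypt | 44 ; Germany | 234 ; Kenya | 69 ; Canada | 127

LEFT JOIN keeps every suppliers row; unmatched ones get NULL for shipments columns.
Group by suppliers.id and compute SUM(m.cost). SUM over an all-NULL group is NULL.
  1: ids {2, 5} → SUM(m.cost)=44
  4: ids {4, 6, 7, 10, 11} → SUM(m.cost)=234
  8: ids {3, 9} → SUM(m.cost)=69
  9: ids {1, 8} → SUM(m.cost)=127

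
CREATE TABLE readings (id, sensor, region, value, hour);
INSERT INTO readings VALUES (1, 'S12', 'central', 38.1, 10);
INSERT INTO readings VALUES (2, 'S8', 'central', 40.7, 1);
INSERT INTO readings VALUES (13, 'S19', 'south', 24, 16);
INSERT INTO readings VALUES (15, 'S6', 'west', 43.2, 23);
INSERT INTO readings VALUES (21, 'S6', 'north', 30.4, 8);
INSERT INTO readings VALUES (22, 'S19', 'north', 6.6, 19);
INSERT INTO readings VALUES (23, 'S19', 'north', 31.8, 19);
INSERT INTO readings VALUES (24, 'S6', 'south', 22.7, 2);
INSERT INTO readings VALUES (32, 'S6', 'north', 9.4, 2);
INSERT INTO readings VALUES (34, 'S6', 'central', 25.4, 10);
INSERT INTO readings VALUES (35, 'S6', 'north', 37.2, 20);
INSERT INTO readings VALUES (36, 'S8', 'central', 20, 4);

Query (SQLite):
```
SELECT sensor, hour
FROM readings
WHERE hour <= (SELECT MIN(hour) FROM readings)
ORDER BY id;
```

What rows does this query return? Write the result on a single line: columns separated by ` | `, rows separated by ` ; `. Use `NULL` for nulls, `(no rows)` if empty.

S8 | 1

Scalar subquery: MIN(hour) over all readings rows = 1.
Keep rows where hour <= that value.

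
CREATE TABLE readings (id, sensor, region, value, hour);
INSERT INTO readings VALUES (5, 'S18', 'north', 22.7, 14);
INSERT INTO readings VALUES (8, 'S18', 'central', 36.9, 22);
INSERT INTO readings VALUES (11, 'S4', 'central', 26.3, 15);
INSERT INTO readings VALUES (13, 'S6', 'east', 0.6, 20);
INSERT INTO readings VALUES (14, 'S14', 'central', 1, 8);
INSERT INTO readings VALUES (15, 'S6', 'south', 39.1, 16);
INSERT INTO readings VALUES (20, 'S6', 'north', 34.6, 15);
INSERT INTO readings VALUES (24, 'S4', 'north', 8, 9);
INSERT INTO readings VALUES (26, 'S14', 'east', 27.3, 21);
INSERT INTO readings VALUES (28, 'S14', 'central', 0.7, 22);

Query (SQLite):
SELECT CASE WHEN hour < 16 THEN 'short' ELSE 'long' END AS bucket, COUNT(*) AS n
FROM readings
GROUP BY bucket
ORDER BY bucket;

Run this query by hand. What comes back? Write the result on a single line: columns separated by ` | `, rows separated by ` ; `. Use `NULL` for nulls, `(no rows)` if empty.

long | 5 ; short | 5

Bucket rows by hour < 16 → 'short' else 'long'; count each bucket.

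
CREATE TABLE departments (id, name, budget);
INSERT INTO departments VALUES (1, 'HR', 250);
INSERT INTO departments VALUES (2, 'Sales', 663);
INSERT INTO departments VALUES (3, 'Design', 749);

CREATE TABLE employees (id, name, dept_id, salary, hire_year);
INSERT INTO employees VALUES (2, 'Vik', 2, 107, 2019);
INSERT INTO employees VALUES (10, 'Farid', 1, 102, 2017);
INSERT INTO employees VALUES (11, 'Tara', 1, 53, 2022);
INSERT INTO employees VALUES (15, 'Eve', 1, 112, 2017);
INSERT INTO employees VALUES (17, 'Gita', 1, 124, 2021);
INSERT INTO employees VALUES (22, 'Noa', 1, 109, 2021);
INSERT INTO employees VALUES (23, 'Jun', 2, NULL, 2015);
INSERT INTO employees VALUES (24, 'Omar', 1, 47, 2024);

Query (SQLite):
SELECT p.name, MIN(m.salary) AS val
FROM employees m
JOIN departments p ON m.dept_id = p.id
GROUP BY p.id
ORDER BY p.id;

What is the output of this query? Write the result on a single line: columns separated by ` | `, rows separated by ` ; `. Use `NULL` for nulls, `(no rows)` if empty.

HR | 47 ; Sales | 107

Join each employees row to its departments via dept_id.
Group joined rows by departments.id; compute MIN(m.salary) per group.
  1: ids {10, 11, 15, 17, 22, 24} → MIN(m.salary)=47
  2: ids {2, 23} → MIN(m.salary)=107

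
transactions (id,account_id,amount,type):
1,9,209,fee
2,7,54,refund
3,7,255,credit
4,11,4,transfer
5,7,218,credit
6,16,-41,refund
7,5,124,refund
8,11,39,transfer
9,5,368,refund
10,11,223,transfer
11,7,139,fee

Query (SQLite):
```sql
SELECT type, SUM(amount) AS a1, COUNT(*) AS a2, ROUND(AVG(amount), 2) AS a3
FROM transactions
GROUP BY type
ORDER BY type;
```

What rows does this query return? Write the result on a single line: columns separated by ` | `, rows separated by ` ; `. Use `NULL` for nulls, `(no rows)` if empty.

credit | 473 | 2 | 236.5 ; fee | 348 | 2 | 174 ; refund | 505 | 4 | 126.25 ; transfer | 266 | 3 | 88.67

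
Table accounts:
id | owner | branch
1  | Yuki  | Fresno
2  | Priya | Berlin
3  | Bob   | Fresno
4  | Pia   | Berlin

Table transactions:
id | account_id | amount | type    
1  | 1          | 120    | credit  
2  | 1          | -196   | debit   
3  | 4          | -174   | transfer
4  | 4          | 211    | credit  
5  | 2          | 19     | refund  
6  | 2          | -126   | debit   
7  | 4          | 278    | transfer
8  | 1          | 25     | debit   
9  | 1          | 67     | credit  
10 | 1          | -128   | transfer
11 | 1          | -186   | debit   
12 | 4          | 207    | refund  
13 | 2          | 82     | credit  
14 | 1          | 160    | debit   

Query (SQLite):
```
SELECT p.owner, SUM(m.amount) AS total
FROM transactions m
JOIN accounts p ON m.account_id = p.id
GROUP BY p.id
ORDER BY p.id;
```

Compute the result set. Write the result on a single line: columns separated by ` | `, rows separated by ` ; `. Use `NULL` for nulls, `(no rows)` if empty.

Yuki | -138 ; Priya | -25 ; Pia | 522

Join each transactions row to its accounts via account_id.
Group joined rows by accounts.id; compute SUM(m.amount) per group.
  1: ids {1, 2, 8, 9, 10, 11, 14} → SUM(m.amount)=-138
  2: ids {5, 6, 13} → SUM(m.amount)=-25
  4: ids {3, 4, 7, 12} → SUM(m.amount)=522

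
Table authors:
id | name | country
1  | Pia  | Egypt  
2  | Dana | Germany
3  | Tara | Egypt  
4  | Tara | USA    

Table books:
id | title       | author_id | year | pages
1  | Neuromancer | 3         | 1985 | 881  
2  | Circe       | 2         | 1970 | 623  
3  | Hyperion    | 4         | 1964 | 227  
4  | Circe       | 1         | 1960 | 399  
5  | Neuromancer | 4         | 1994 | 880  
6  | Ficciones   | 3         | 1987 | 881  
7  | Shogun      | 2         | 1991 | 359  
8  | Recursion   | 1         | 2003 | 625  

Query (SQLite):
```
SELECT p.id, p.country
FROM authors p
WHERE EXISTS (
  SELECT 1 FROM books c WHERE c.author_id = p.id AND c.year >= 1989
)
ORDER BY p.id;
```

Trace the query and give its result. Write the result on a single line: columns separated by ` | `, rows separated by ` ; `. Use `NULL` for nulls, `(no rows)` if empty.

For each authors row, check whether any books with matching author_id has year >= 1989.
Keep rows where that is true.

1 | Egypt ; 2 | Germany ; 4 | USA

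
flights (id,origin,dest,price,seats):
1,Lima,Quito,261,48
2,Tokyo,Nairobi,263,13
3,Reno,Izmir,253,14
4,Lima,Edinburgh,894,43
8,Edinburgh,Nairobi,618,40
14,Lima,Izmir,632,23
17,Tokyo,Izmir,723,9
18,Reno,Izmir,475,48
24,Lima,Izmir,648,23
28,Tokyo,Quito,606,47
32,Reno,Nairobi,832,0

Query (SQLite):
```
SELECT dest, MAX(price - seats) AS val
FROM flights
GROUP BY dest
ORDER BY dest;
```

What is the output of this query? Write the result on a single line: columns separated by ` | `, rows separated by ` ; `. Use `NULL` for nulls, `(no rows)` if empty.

For each row compute price - seats.
Group by dest; take MAX of the expression per group.
  Edinburgh: ids {4} → MAX(price - seats)=851
  Izmir: ids {3, 14, 17, 18, 24} → MAX(price - seats)=714
  Nairobi: ids {2, 8, 32} → MAX(price - seats)=832
  Quito: ids {1, 28} → MAX(price - seats)=559

Edinburgh | 851 ; Izmir | 714 ; Nairobi | 832 ; Quito | 559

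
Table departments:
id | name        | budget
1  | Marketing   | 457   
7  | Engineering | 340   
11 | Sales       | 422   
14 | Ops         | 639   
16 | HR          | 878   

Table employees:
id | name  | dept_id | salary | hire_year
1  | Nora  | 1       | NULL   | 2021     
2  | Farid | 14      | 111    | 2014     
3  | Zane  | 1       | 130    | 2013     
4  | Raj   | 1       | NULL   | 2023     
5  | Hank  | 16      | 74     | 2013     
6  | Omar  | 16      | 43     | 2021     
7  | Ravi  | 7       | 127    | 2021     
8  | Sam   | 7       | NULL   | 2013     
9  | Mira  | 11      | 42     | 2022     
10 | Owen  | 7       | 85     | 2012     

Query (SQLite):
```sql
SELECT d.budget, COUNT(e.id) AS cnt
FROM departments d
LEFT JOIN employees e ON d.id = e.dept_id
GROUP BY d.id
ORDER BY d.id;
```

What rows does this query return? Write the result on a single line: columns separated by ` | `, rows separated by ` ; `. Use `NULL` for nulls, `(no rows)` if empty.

LEFT JOIN keeps every departments row; unmatched ones get NULL for employees columns.
Group by departments.id and compute COUNT(e.id). COUNT(col) of an all-NULL group is 0.
  1: ids {1, 3, 4} → COUNT(e.id)=3
  7: ids {7, 8, 10} → COUNT(e.id)=3
  11: ids {9} → COUNT(e.id)=1
  14: ids {2} → COUNT(e.id)=1
  16: ids {5, 6} → COUNT(e.id)=2

457 | 3 ; 340 | 3 ; 422 | 1 ; 639 | 1 ; 878 | 2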